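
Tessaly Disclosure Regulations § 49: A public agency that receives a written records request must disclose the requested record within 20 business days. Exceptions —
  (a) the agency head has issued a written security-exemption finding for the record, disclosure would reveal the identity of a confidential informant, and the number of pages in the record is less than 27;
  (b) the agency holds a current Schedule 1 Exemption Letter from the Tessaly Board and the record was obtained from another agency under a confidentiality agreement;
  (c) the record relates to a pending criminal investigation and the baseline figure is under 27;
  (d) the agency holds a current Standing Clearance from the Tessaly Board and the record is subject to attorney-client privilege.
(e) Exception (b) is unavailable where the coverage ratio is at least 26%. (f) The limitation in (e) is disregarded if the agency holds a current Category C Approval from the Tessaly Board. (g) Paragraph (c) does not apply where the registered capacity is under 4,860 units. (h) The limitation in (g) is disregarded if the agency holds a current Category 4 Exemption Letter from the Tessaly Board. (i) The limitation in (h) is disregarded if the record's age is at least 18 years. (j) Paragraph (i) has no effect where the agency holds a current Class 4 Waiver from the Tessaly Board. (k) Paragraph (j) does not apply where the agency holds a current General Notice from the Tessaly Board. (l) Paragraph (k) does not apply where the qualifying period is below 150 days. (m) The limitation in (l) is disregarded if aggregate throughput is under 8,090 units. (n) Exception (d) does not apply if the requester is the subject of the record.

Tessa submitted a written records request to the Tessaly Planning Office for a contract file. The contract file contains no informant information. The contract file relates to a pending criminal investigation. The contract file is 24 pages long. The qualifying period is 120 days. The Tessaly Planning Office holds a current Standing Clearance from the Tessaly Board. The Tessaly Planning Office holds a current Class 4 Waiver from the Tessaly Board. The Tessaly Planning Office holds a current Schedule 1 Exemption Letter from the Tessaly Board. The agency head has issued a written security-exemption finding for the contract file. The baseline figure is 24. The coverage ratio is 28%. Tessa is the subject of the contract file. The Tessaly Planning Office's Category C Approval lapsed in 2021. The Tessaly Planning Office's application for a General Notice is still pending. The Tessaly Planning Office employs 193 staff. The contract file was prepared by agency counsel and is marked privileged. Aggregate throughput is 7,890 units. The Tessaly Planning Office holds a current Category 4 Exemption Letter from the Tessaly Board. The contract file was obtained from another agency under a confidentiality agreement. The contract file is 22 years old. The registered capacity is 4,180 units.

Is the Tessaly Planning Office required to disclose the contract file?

No — exception (c) applies; the Tessaly Planning Office is not required to disclose the contract file.

Exception (a) fails — the contract file contains no informant information.
Exception (b) is satisfied on its face — a current Schedule 1 Exemption Letter is held; the contract file was obtained under a confidentiality agreement. However, paragraphs (e)–(f) must be considered: (e) applies — the coverage ratio is 28%, meeting the 26% threshold. (f) is not engaged (there is no Category C Approval in force), so (e) stands. Exception (b) does not apply.
Exception (c) is satisfied on its face — the contract file relates to a pending investigation; the baseline figure is 24, under the 27 limit. Considering the limiting provisions: (g) would limit (c) — the registered capacity is 4,180 units, under the 4,860 units limit — but (h) sets (g) aside: (h) operates against (g): a current Category 4 Exemption Letter is held. (i) is triggered (the record's age is 22 years, meeting the 18 years threshold), but yields to (j): (j) operates against (i): a current Class 4 Waiver is held. (k) does not operate here (there is no General Notice in force), so (j) stands. (c) remains available.
Exception (d) is satisfied on its face — a current Standing Clearance is held; the contract file is privileged. But applying paragraph (n): (n) operates against (d): Tessa is the subject of the contract file. Exception (d) does not apply.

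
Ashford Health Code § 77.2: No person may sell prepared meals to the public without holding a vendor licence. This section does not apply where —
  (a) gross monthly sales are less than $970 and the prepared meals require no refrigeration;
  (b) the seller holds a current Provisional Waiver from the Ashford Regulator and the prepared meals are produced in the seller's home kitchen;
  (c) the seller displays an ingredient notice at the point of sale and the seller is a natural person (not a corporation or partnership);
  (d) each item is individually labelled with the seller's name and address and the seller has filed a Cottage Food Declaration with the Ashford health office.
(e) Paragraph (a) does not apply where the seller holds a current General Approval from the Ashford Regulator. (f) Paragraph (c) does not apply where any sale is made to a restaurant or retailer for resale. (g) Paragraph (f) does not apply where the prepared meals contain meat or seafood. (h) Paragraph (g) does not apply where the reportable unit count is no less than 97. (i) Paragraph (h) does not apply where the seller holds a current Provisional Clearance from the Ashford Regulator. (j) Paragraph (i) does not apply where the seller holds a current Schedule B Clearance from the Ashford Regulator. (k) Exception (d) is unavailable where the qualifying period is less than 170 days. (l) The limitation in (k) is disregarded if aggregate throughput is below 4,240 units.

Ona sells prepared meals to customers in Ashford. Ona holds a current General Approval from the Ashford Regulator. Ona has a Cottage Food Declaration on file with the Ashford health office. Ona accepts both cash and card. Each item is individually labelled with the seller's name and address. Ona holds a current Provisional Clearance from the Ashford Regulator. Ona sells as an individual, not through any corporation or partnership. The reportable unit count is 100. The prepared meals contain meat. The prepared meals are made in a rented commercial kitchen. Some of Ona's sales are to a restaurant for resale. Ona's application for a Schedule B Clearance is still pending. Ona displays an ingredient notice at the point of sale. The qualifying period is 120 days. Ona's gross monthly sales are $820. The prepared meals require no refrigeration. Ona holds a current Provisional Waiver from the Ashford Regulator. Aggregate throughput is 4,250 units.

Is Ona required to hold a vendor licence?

Exception (a)'s conditions are all satisfied: gross monthly sales are $820, less than the $970 limit; the prepared meals are shelf-stable. Turning to paragraph (e): (e) operates against (a): a current General Approval is held. So (a) is unavailable.
Exception (b) fails — the prepared meals are made in a commercial kitchen, not a home kitchen.
Exception (c) is satisfied on its face — an ingredient notice is displayed; the seller is a natural person. Considering the limiting provisions: (f) is engaged (some sales are to a restaurant for resale), but is set aside by (g): (g) operates against (f): the prepared meals contain meat. (h) would limit (g) — the reportable unit count is 100, meeting the 97 threshold — but (i) sets (h) aside: (i) operates against (h): a current Provisional Clearance is held. (j) is inapplicable (there is no Schedule B Clearance in force), so (i) stands. (c) remains available.
All of (d)'s requirements are met (items are individually labelled; a Cottage Food Declaration is on file). However, paragraphs (k)–(l) must be considered: (k) operates against (d): the qualifying period is 120 days, less than the 170 days limit. (l) does not operate here (aggregate throughput is 4,250 units, not below 4,240 units), so (k) stands. (d) is therefore removed.

No — exception (c) applies; Ona is not required to hold a vendor licence.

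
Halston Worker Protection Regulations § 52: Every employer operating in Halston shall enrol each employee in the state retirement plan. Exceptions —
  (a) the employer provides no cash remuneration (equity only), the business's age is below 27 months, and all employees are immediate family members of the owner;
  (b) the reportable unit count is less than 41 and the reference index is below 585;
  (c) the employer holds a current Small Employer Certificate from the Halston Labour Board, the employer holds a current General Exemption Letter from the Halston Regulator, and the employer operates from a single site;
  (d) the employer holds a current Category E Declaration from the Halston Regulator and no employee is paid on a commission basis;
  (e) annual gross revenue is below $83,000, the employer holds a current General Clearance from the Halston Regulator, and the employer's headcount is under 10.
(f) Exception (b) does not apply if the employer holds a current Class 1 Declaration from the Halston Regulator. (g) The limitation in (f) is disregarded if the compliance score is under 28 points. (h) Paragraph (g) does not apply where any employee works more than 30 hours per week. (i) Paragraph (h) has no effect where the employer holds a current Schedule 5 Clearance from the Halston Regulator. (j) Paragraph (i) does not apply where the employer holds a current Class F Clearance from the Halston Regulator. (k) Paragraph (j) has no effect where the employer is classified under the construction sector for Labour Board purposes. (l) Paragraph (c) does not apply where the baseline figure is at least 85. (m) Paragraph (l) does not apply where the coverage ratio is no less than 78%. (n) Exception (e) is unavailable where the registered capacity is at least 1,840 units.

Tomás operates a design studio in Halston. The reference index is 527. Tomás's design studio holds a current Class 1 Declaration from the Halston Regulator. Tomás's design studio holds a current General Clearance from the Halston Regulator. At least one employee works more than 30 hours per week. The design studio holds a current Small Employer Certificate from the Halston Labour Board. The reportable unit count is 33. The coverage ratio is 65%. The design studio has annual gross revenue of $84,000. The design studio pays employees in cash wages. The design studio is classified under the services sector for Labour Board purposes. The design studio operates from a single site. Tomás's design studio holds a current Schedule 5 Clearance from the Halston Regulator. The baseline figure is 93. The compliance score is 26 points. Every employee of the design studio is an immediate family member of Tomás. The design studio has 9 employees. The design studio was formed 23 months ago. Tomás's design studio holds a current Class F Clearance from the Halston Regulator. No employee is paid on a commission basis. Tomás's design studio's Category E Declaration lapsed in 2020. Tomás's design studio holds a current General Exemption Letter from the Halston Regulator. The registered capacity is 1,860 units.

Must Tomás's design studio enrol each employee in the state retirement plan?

Yes — Tomás's design studio must enrol each employee in the state retirement plan.

Exception (a) requires that the employer provides no cash remuneration (equity only); but employees are paid cash wages, so (a) is unavailable.
Exception (b) is satisfied on its face — the reportable unit count is 33, less than the 41 limit; the reference index is 527, below the 585 limit. But applying paragraphs (f)–(k): (f) operates against (b): a current Class 1 Declaration is held. (g) operates (the compliance score is 26 points, under the 28 points limit), but is displaced by (h): (h) operates against (g): at least one employee exceeds 30 hours/week. (i) applies (a current Schedule 5 Clearance is held), but yields to (j): (j) operates — a current Class F Clearance is held. (k), which would lift (j), does not operate here — the design studio is classified under the services sector. (b) is therefore removed.
Exception (c): a current Small Employer Certificate is held; a current General Exemption Letter is held; the employer operates from a single site — every condition holds. However, paragraphs (l)–(m) must be considered: (l) operates against (c): the baseline figure is 93, meeting the 85 threshold. (m), which would lift (l), is not triggered — the coverage ratio is 65%, short of 78%. (c) is therefore removed.
Exception (d) requires that the employer holds a current Category E Declaration from the Halston Regulator; but no current Category E Declaration is held, so (d) is unavailable.
Exception (e) fails — annual gross revenue is $84,000, not below $83,000.
No exception is made out. Tomás's design studio falls within the general rule.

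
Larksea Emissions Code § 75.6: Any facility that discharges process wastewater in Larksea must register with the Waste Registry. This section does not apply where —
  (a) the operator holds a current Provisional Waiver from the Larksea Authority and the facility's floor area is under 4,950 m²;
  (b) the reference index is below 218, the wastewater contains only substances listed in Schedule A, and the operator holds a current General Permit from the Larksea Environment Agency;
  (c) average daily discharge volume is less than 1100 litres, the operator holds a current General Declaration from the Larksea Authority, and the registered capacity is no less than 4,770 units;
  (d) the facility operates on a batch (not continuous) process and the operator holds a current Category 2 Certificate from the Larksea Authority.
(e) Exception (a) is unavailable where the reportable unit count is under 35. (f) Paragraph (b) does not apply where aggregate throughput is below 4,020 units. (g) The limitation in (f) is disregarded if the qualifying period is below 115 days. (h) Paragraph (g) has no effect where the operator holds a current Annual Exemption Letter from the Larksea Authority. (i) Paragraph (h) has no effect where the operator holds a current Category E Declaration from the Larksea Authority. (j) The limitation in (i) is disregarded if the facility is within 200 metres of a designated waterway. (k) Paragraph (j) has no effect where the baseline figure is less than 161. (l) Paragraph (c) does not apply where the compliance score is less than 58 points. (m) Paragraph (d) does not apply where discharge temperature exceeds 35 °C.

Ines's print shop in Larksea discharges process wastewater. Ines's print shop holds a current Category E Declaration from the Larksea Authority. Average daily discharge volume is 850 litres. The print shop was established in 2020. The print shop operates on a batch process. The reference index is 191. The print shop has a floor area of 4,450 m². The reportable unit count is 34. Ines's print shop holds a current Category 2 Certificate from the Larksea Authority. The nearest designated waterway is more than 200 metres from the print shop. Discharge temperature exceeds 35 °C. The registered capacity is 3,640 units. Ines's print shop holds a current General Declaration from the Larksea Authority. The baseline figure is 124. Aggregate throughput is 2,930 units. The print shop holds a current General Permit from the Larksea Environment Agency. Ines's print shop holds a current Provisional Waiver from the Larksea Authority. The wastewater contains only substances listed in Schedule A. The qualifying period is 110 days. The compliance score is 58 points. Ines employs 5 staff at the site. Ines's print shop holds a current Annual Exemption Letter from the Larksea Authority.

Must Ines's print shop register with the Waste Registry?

No — exception (b) applies; Ines's print shop is not required to register with the Waste Registry.

All of (a)'s requirements are met (a current Provisional Waiver is held; the facility's floor area is 4,450 m², under the 4,950 m² limit). However, paragraph (e) must be considered: (e) applies — the reportable unit count is 34, under the 35 limit. Exception (a) does not apply.
Exception (b): the reference index is 191, below the 218 limit; the wastewater is Schedule-A-only; a current General Permit is held — every condition holds. Considering the limiting provisions: (f) is engaged (aggregate throughput is 2,930 units, below the 4,020 units limit), but yields to (g): (g) is engaged — the qualifying period is 110 days, below the 115 days limit. (h) applies (a current Annual Exemption Letter is held), but is itself disapplied by (i): (i) is triggered — a current Category E Declaration is held. (j) is not triggered (the print shop is more than 200 m from any designated waterway), so (i) stands. Exception (b) stands.
Exception (c) fails — the registered capacity is 3,640 units, short of 4,770 units.
Exception (d)'s conditions are all satisfied: the facility operates on a batch process; a current Category 2 Certificate is held. But: (m) operates against (d): discharge temperature exceeds 35 °C. (d) is therefore removed.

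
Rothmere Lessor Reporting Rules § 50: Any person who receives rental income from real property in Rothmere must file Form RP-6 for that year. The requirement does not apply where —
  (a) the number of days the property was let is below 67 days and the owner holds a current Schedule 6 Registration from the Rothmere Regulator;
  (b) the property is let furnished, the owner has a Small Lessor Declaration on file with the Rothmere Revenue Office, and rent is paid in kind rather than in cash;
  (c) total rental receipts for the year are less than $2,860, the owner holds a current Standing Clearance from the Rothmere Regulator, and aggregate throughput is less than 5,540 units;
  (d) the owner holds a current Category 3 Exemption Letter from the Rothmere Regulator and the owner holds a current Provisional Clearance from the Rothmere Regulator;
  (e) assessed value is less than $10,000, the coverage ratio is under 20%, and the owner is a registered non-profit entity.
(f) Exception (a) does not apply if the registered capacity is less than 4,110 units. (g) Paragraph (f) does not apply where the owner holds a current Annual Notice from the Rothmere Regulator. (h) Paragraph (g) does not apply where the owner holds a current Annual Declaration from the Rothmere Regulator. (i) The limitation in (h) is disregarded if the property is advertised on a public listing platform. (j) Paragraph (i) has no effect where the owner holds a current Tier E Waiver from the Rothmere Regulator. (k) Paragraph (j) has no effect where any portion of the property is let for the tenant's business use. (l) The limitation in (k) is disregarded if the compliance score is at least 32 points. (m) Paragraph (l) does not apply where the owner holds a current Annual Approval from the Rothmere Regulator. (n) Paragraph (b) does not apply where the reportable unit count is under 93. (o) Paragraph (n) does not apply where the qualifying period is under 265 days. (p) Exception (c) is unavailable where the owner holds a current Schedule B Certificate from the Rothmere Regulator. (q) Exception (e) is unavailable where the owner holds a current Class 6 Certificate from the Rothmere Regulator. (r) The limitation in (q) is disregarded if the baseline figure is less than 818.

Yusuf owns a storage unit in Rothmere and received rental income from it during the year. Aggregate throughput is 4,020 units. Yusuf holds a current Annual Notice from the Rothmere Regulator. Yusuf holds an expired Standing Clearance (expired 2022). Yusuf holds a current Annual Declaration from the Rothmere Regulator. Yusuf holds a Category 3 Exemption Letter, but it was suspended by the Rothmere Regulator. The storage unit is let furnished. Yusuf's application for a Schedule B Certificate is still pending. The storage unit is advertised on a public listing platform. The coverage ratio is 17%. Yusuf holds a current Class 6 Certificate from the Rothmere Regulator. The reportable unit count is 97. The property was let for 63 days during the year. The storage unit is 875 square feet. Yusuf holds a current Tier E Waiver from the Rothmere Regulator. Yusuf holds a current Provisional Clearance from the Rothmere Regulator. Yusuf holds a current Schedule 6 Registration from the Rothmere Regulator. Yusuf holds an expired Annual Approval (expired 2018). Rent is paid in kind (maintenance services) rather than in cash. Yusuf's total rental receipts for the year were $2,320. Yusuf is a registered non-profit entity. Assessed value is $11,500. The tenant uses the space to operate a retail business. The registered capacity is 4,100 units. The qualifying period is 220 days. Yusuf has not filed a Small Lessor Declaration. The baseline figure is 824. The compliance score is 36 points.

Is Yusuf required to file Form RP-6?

Yes — Yusuf must file Form RP-6.

Exception (a)'s conditions are all satisfied: the number of days the property was let is 63 days, below the 67 days limit; a current Schedule 6 Registration is held. Turning to paragraphs (f)–(m): (f) is engaged — the registered capacity is 4,100 units, less than the 4,110 units limit. (g) would limit (f) — a current Annual Notice is held — but (h) sets (g) aside: (h) operates — a current Annual Declaration is held. (i) would limit (h) — the property is publicly advertised — but (j) sets (i) aside: (j) operates against (i): a current Tier E Waiver is held. (k) is engaged (the space is let for business use), but is overridden by (l): (l) operates against (k): the compliance score is 36 points, meeting the 32 points threshold. (m) is not triggered (no current Annual Approval is held), so (l) stands. (a) is therefore removed.
Exception (b) requires that the owner has a Small Lessor Declaration on file with the Rothmere Revenue Office; but no Small Lessor Declaration is on file, so (b) is unavailable.
Exception (c) does not apply: there is no Standing Clearance in force.
Exception (d) requires that the owner holds a current Category 3 Exemption Letter from the Rothmere Regulator; but there is no Category 3 Exemption Letter in force, so (d) is unavailable.
Exception (e) fails — assessed value is $11,500, not less than $10,000.
No exception displaces § 50.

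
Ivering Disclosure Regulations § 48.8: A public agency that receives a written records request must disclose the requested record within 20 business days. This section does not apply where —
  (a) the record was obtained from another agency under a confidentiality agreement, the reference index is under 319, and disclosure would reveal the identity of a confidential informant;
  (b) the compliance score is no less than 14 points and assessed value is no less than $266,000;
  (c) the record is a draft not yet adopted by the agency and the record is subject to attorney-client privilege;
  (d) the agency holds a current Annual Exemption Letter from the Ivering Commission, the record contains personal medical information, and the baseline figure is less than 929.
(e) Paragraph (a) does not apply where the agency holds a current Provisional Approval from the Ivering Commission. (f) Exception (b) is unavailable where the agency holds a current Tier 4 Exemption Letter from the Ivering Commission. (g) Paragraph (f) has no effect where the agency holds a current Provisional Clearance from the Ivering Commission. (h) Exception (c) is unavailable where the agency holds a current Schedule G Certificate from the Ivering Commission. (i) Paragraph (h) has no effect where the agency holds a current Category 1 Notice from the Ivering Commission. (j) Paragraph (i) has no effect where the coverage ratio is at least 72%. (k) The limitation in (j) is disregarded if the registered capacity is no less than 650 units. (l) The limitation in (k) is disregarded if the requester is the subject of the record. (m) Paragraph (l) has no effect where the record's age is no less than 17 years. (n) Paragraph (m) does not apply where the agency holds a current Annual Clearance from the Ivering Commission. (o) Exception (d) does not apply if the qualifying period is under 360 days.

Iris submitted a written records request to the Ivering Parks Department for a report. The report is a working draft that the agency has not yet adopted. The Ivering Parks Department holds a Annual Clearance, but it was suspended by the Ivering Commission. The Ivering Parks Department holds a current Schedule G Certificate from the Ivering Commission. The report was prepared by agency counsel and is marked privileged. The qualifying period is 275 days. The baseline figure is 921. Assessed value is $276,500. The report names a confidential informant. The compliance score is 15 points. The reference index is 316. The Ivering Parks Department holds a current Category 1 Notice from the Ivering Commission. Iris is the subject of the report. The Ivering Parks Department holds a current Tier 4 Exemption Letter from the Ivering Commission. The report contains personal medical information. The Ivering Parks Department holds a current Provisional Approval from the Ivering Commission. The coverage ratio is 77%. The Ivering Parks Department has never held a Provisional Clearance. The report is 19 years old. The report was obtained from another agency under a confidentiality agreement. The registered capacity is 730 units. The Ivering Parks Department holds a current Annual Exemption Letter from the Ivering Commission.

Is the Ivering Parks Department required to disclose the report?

No — exception (c) applies; the Ivering Parks Department is not required to disclose the report.

All of (a)'s requirements are met (the report was obtained under a confidentiality agreement; the reference index is 316, under the 319 limit; the report names a confidential informant). However, paragraph (e) must be considered: (e) operates — a current Provisional Approval is held. So (a) is unavailable.
Exception (b) is satisfied on its face — the compliance score is 15 points, meeting the 14 points threshold; assessed value is $276,500, meeting the $266,000 threshold. But: (f) operates against (b): a current Tier 4 Exemption Letter is held. (g) is not triggered (no current Provisional Clearance is held), so (f) stands. So (b) is unavailable.
Exception (c)'s conditions are all satisfied: the report is an unadopted draft; the report is privileged. Under paragraphs (h)–(n): (h) would limit (c) — a current Schedule G Certificate is held — but (i) sets (h) aside: (i) operates — a current Category 1 Notice is held. (j) would limit (i) — the coverage ratio is 77%, meeting the 72% threshold — but (k) sets (j) aside: (k) is engaged — the registered capacity is 730 units, meeting the 650 units threshold. (l) is triggered (Iris is the subject of the report), but is displaced by (m): (m) operates against (l): the record's age is 19 years, meeting the 17 years threshold. (n) is not triggered (the Annual Clearance is not current), so (m) stands. Exception (c) stands.
Exception (d)'s conditions are all satisfied: a current Annual Exemption Letter is held; the report contains personal medical information; the baseline figure is 921, less than the 929 limit. Turning to paragraph (o): (o) operates against (d): the qualifying period is 275 days, under the 360 days limit. (d) is therefore removed.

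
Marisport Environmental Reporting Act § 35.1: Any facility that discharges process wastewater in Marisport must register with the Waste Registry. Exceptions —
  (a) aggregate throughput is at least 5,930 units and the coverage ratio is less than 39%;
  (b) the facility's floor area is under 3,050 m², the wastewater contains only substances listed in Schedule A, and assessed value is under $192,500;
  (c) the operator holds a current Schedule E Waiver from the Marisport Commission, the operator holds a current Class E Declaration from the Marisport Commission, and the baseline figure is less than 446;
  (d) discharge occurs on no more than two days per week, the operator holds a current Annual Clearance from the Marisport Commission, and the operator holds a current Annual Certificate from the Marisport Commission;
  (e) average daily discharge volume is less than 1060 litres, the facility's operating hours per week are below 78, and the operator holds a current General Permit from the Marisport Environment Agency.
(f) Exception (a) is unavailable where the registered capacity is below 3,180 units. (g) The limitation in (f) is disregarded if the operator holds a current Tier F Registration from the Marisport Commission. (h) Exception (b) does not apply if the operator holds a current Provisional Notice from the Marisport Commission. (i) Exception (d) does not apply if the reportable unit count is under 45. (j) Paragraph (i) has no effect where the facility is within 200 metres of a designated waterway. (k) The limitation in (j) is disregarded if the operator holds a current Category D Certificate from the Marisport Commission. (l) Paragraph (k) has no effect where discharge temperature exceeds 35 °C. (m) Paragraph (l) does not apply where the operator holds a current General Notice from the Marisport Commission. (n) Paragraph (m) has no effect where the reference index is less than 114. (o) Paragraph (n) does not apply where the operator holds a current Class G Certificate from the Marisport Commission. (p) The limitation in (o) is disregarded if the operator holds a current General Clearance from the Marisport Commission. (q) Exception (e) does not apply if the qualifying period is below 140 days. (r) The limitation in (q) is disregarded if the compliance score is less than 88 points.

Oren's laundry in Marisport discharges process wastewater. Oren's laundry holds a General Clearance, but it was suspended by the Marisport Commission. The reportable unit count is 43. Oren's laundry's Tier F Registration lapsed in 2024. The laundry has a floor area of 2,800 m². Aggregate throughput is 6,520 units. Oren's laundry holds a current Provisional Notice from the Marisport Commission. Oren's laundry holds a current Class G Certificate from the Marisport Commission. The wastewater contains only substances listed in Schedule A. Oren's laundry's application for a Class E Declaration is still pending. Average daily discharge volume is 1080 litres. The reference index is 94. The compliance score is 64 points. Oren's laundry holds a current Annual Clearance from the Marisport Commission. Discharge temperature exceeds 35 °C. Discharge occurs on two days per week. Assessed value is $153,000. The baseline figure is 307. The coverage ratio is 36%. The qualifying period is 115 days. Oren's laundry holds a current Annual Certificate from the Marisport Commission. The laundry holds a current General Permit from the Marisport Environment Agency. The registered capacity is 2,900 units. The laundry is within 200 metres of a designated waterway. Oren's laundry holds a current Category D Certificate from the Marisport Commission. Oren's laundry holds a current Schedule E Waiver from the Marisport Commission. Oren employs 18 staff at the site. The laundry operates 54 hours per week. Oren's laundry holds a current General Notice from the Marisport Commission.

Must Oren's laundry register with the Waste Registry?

Yes — Oren's laundry must register with the Waste Registry.

Exception (a): aggregate throughput is 6,520 units, meeting the 5,930 units threshold; the coverage ratio is 36%, less than the 39% limit — every condition holds. But: (f) operates — the registered capacity is 2,900 units, below the 3,180 units limit. (g) does not operate here (the Tier F Registration is not current), so (f) stands. (a) is therefore removed.
All of (b)'s requirements are met (the facility's floor area is 2,800 m², under the 3,050 m² limit; the wastewater is Schedule-A-only; assessed value is $153,000, under the $192,500 limit). But: (h) operates against (b): a current Provisional Notice is held. (b) is therefore removed.
Exception (c) requires that the operator holds a current Class E Declaration from the Marisport Commission; but the Class E Declaration is not current, so (c) is unavailable.
Exception (d): discharge occurs on no more than two days per week; a current Annual Clearance is held; a current Annual Certificate is held — every condition holds. Turning to paragraphs (i)–(p): (i) operates — the reportable unit count is 43, under the 45 limit. (j) is engaged (the laundry is within 200 m of a designated waterway), but is overridden by (k): (k) is triggered — a current Category D Certificate is held. (l) operates (discharge temperature exceeds 35 °C), but is itself disapplied by (m): (m) is engaged — a current General Notice is held. (n) is triggered (the reference index is 94, less than the 114 limit), but is set aside by (o): (o) operates against (n): a current Class G Certificate is held. (p), which would lift (o), is inapplicable — the General Clearance is not current. Exception (d) does not apply.
Exception (e) fails — average daily discharge volume is 1080 litres, not less than 1060 litres.
No exception is made out. Oren's laundry falls within the general rule.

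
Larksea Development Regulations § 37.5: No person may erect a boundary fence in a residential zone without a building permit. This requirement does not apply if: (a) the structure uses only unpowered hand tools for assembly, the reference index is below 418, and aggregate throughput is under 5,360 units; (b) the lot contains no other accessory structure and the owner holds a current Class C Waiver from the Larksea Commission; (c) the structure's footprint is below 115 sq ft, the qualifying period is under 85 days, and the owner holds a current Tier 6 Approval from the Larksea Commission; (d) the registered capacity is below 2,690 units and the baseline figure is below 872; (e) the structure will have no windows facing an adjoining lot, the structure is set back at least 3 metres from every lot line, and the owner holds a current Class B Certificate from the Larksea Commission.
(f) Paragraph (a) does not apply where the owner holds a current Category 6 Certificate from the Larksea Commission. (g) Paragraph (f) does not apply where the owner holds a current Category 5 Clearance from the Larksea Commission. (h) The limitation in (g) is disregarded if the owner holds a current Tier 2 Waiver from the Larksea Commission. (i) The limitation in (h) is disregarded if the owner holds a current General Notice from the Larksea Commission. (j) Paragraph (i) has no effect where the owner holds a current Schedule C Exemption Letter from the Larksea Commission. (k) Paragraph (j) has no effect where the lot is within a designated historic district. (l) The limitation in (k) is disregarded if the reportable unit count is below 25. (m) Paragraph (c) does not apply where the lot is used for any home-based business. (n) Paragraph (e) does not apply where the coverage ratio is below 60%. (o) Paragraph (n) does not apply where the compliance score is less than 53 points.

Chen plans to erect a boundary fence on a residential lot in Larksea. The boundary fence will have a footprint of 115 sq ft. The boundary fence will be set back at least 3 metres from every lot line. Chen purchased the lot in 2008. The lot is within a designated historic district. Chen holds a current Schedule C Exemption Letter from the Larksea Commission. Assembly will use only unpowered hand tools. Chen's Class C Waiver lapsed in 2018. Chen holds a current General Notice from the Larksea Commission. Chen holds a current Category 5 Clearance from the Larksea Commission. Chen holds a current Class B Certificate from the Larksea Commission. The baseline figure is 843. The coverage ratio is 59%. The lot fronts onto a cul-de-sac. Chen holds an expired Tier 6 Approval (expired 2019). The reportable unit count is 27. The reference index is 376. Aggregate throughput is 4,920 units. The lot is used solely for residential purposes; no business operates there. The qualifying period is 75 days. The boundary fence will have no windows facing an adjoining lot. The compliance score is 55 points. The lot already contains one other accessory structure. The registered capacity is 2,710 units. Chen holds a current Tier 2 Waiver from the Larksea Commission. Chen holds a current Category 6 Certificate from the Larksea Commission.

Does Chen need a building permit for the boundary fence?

No — exception (a) applies; Chen does not need a building permit.

Exception (a)'s conditions are all satisfied: assembly uses only hand tools; the reference index is 376, below the 418 limit; aggregate throughput is 4,920 units, under the 5,360 units limit. Applying paragraphs (f)–(l): (f) would limit (a) — a current Category 6 Certificate is held — but (g) sets (f) aside: (g) is triggered — a current Category 5 Clearance is held. (h) is triggered (a current Tier 2 Waiver is held), but is set aside by (i): (i) operates — a current General Notice is held. (j) is engaged (a current Schedule C Exemption Letter is held), but yields to (k): (k) operates against (j): the lot is in a historic district. (l), which would lift (k), is not triggered — the reportable unit count is 27, not below 25. So (a) applies.
Exception (b) requires that the lot contains no other accessory structure; but the lot already has another accessory structure, so (b) is unavailable.
Exception (c) requires that the structure's footprint is below 115 sq ft; but the structure's footprint is 115 sq ft, not below 115 sq ft, so (c) is unavailable.
Exception (d) does not apply: the registered capacity is 2,710 units, not below 2,690 units.
Exception (e) is satisfied on its face — no windows face an adjoining lot; the setback is at least 3 m on every side; a current Class B Certificate is held. Turning to paragraphs (n)–(o): (n) operates against (e): the coverage ratio is 59%, below the 60% limit. (o), which would lift (n), is not engaged — the compliance score is 55 points, not less than 53 points. (e) is therefore removed.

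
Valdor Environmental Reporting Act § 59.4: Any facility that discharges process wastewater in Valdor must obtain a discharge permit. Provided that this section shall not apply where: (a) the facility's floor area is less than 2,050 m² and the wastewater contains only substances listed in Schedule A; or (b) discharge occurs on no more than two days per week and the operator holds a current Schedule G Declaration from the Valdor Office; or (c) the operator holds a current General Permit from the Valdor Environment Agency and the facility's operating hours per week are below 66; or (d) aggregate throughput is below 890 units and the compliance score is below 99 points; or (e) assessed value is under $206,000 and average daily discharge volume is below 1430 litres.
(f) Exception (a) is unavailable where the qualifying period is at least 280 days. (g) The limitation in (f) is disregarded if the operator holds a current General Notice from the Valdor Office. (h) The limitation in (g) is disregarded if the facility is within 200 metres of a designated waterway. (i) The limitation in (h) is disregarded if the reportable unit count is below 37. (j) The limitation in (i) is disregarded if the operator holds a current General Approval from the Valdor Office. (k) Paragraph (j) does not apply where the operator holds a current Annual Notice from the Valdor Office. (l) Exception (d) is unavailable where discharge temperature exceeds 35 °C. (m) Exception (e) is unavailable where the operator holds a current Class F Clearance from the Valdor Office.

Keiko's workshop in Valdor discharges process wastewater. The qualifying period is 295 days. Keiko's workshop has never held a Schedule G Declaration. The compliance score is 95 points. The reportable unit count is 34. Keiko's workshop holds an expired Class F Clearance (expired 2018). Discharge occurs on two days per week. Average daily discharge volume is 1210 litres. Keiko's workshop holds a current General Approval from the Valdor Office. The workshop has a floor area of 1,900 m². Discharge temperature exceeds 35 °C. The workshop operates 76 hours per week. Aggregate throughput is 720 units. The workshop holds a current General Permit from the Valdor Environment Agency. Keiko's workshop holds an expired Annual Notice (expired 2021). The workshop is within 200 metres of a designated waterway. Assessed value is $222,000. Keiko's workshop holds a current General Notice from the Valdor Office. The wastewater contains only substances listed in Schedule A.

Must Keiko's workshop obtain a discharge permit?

Yes — Keiko's workshop must obtain a discharge permit.

Exception (a): the facility's floor area is 1,900 m², less than the 2,050 m² limit; the wastewater is Schedule-A-only — every condition holds. But: (f) operates against (a): the qualifying period is 295 days, meeting the 280 days threshold. (g) would limit (f) — a current General Notice is held — but (h) sets (g) aside: (h) operates against (g): the workshop is within 200 m of a designated waterway. (i) would limit (h) — the reportable unit count is 34, below the 37 limit — but (j) sets (i) aside: (j) operates — a current General Approval is held. (k), which would lift (j), is not triggered — no current Annual Notice is held. So (a) is unavailable.
Exception (b) does not apply: no current Schedule G Declaration is held.
Exception (c) fails — the facility's operating hours per week are 76, not below 66.
Exception (d): aggregate throughput is 720 units, below the 890 units limit; the compliance score is 95 points, below the 99 points limit — every condition holds. However, paragraph (l) must be considered: (l) is triggered — discharge temperature exceeds 35 °C. (d) is therefore removed.
Exception (e) fails — assessed value is $222,000, not under $206,000.
No exception displaces § 59.4.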